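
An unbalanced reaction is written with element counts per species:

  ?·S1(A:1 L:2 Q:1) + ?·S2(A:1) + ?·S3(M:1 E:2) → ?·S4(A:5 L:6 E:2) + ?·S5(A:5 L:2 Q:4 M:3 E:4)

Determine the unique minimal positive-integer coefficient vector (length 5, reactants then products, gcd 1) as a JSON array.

A: 4·1+6·1+3·0 = 10 | 1·5+1·5 = 10
L: 4·2+6·0+3·0 = 8 | 1·6+1·2 = 8
Q: 4·1+6·0+3·0 = 4 | 1·0+1·4 = 4
M: 4·0+6·0+3·1 = 3 | 1·0+1·3 = 3
E: 4·0+6·0+3·2 = 6 | 1·2+1·4 = 6
gcd(4,6,3,1,1) = 1

Coefficients: [4, 6, 3, 1, 1]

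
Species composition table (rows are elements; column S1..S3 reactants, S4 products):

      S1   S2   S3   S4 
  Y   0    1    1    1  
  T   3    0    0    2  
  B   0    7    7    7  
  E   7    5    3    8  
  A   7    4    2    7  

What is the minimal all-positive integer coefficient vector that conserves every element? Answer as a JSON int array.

Coefficients: [4, 1, 5, 6]

Y: 4·0+1·1+5·1 = 6 | 6·1 = 6
T: 4·3+1·0+5·0 = 12 | 6·2 = 12
B: 4·0+1·7+5·7 = 42 | 6·7 = 42
E: 4·7+1·5+5·3 = 48 | 6·8 = 48
A: 4·7+1·4+5·2 = 42 | 6·7 = 42
gcd(4,1,5,6) = 1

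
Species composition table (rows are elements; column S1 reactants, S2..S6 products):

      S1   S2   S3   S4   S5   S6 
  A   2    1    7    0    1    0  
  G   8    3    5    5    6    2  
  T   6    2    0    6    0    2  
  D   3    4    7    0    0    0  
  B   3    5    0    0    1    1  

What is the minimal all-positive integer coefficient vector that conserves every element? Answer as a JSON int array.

A: 5·2 = 10 | 2·1+1·7+3·0+1·1+4·0 = 10
G: 5·8 = 40 | 2·3+1·5+3·5+1·6+4·2 = 40
T: 5·6 = 30 | 2·2+1·0+3·6+1·0+4·2 = 30
D: 5·3 = 15 | 2·4+1·7+3·0+1·0+4·0 = 15
B: 5·3 = 15 | 2·5+1·0+3·0+1·1+4·1 = 15
gcd(5,2,1,3,1,4) = 1

Coefficients: [5, 2, 1, 3, 1, 4]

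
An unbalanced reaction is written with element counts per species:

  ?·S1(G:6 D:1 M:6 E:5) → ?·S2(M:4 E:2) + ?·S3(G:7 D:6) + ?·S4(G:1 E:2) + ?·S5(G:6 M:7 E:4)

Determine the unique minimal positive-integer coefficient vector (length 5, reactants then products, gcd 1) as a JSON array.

Coefficients: [6, 2, 1, 5, 4]

G: 6·6 = 36 | 2·0+1·7+5·1+4·6 = 36
D: 6·1 = 6 | 2·0+1·6+5·0+4·0 = 6
M: 6·6 = 36 | 2·4+1·0+5·0+4·7 = 36
E: 6·5 = 30 | 2·2+1·0+5·2+4·4 = 30
gcd(6,2,1,5,4) = 1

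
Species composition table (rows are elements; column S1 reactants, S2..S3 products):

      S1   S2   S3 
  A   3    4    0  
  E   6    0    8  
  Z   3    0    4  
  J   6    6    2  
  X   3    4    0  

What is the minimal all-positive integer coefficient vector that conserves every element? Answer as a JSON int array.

A: 4·3 = 12 | 3·4+3·0 = 12
E: 4·6 = 24 | 3·0+3·8 = 24
Z: 4·3 = 12 | 3·0+3·4 = 12
J: 4·6 = 24 | 3·6+3·2 = 24
X: 4·3 = 12 | 3·4+3·0 = 12
gcd(4,3,3) = 1

Coefficients: [4, 3, 3]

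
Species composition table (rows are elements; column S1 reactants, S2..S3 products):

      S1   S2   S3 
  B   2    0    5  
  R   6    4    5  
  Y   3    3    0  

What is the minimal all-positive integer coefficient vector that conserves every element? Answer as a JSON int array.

B: 5·2 = 10 | 5·0+2·5 = 10
R: 5·6 = 30 | 5·4+2·5 = 30
Y: 5·3 = 15 | 5·3+2·0 = 15
gcd(5,5,2) = 1

Coefficients: [5, 5, 2]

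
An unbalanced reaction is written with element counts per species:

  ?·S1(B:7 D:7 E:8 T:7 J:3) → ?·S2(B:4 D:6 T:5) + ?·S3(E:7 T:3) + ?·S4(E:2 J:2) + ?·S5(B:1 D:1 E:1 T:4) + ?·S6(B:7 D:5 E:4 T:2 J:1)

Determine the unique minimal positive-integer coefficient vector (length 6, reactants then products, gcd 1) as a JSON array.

B: 5·7 = 35 | 3·4+2·0+6·0+2·1+3·7 = 35
D: 5·7 = 35 | 3·6+2·0+6·0+2·1+3·5 = 35
E: 5·8 = 40 | 3·0+2·7+6·2+2·1+3·4 = 40
T: 5·7 = 35 | 3·5+2·3+6·0+2·4+3·2 = 35
J: 5·3 = 15 | 3·0+2·0+6·2+2·0+3·1 = 15
gcd(5,3,2,6,2,3) = 1

Coefficients: [5, 3, 2, 6, 2, 3]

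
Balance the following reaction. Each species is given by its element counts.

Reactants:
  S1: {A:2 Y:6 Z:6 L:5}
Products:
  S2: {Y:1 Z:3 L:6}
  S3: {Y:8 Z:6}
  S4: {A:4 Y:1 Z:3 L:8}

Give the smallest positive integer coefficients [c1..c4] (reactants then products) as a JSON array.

A: 6·2 = 12 | 1·0+4·0+3·4 = 12
Y: 6·6 = 36 | 1·1+4·8+3·1 = 36
Z: 6·6 = 36 | 1·3+4·6+3·3 = 36
L: 6·5 = 30 | 1·6+4·0+3·8 = 30
gcd(6,1,4,3) = 1

Coefficients: [6, 1, 4, 3]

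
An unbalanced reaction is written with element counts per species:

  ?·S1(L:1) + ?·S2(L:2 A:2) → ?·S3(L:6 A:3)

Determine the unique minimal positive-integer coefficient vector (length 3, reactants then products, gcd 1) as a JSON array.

Coefficients: [6, 3, 2]

L: 6·1+3·2 = 12 | 2·6 = 12
A: 6·0+3·2 = 6 | 2·3 = 6
gcd(6,3,2) = 1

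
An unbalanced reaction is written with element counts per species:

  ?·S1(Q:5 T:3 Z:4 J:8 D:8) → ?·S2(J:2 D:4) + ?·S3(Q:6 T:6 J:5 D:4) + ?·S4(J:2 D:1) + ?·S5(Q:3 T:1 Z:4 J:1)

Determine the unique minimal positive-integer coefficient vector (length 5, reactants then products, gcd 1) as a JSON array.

Coefficients: [3, 4, 1, 4, 3]

Q: 3·5 = 15 | 4·0+1·6+4·0+3·3 = 15
T: 3·3 = 9 | 4·0+1·6+4·0+3·1 = 9
Z: 3·4 = 12 | 4·0+1·0+4·0+3·4 = 12
J: 3·8 = 24 | 4·2+1·5+4·2+3·1 = 24
D: 3·8 = 24 | 4·4+1·4+4·1+3·0 = 24
gcd(3,4,1,4,3) = 1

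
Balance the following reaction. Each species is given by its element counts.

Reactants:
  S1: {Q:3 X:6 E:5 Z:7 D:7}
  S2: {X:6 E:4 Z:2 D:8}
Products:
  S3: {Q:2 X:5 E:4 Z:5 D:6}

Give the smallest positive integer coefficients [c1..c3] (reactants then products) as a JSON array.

Coefficients: [4, 1, 6]

Q: 4·3+1·0 = 12 | 6·2 = 12
X: 4·6+1·6 = 30 | 6·5 = 30
E: 4·5+1·4 = 24 | 6·4 = 24
Z: 4·7+1·2 = 30 | 6·5 = 30
D: 4·7+1·8 = 36 | 6·6 = 36
gcd(4,1,6) = 1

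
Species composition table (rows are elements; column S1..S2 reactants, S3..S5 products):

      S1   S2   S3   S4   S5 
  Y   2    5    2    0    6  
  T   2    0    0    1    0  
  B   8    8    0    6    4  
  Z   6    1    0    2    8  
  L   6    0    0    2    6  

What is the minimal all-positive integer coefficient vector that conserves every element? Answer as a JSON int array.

Y: 3·2+2·5 = 16 | 5·2+6·0+1·6 = 16
T: 3·2+2·0 = 6 | 5·0+6·1+1·0 = 6
B: 3·8+2·8 = 40 | 5·0+6·6+1·4 = 40
Z: 3·6+2·1 = 20 | 5·0+6·2+1·8 = 20
L: 3·6+2·0 = 18 | 5·0+6·2+1·6 = 18
gcd(3,2,5,6,1) = 1

Coefficients: [3, 2, 5, 6, 1]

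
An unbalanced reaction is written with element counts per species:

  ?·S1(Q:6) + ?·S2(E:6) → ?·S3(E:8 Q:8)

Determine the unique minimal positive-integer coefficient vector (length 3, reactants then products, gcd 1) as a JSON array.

Coefficients: [4, 4, 3]

E: 4·0+4·6 = 24 | 3·8 = 24
Q: 4·6+4·0 = 24 | 3·8 = 24
gcd(4,4,3) = 1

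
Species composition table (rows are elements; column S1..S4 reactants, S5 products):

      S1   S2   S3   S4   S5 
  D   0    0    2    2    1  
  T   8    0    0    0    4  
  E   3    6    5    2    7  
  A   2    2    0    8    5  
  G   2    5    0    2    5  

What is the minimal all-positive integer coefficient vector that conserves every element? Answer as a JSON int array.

D: 3·0+4·0+1·2+2·2 = 6 | 6·1 = 6
T: 3·8+4·0+1·0+2·0 = 24 | 6·4 = 24
E: 3·3+4·6+1·5+2·2 = 42 | 6·7 = 42
A: 3·2+4·2+1·0+2·8 = 30 | 6·5 = 30
G: 3·2+4·5+1·0+2·2 = 30 | 6·5 = 30
gcd(3,4,1,2,6) = 1

Coefficients: [3, 4, 1, 2, 6]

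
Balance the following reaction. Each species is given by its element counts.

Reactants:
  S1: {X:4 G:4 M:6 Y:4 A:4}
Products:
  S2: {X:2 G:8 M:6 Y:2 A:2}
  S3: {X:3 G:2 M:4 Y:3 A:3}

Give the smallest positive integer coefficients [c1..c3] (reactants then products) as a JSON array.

Coefficients: [5, 1, 6]

X: 5·4 = 20 | 1·2+6·3 = 20
G: 5·4 = 20 | 1·8+6·2 = 20
M: 5·6 = 30 | 1·6+6·4 = 30
Y: 5·4 = 20 | 1·2+6·3 = 20
A: 5·4 = 20 | 1·2+6·3 = 20
gcd(5,1,6) = 1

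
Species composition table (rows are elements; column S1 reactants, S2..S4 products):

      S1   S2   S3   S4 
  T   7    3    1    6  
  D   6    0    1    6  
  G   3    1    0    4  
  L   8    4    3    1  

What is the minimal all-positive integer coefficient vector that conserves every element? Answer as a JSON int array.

Coefficients: [3, 1, 6, 2]

T: 3·7 = 21 | 1·3+6·1+2·6 = 21
D: 3·6 = 18 | 1·0+6·1+2·6 = 18
G: 3·3 = 9 | 1·1+6·0+2·4 = 9
L: 3·8 = 24 | 1·4+6·3+2·1 = 24
gcd(3,1,6,2) = 1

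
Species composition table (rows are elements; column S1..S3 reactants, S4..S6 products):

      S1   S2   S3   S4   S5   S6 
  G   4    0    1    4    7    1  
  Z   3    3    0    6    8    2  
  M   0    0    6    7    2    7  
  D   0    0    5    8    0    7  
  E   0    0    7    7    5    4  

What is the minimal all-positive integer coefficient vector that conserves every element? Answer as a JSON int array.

Coefficients: [4, 4, 3, 1, 2, 1]

G: 4·4+4·0+3·1 = 19 | 1·4+2·7+1·1 = 19
Z: 4·3+4·3+3·0 = 24 | 1·6+2·8+1·2 = 24
M: 4·0+4·0+3·6 = 18 | 1·7+2·2+1·7 = 18
D: 4·0+4·0+3·5 = 15 | 1·8+2·0+1·7 = 15
E: 4·0+4·0+3·7 = 21 | 1·7+2·5+1·4 = 21
gcd(4,4,3,1,2,1) = 1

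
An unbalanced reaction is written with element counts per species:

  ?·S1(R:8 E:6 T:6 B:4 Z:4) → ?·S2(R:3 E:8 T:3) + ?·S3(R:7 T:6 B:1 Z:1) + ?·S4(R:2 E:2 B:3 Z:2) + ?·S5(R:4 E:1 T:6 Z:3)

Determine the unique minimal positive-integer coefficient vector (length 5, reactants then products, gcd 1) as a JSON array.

R: 5·8 = 40 | 2·3+2·7+6·2+2·4 = 40
E: 5·6 = 30 | 2·8+2·0+6·2+2·1 = 30
T: 5·6 = 30 | 2·3+2·6+6·0+2·6 = 30
B: 5·4 = 20 | 2·0+2·1+6·3+2·0 = 20
Z: 5·4 = 20 | 2·0+2·1+6·2+2·3 = 20
gcd(5,2,2,6,2) = 1

Coefficients: [5, 2, 2, 6, 2]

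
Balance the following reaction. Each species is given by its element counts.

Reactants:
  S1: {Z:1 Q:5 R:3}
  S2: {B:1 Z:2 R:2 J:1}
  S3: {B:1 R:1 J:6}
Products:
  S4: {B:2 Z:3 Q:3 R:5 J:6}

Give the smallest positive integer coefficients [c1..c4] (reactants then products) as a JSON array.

B: 3·0+6·1+4·1 = 10 | 5·2 = 10
Z: 3·1+6·2+4·0 = 15 | 5·3 = 15
Q: 3·5+6·0+4·0 = 15 | 5·3 = 15
R: 3·3+6·2+4·1 = 25 | 5·5 = 25
J: 3·0+6·1+4·6 = 30 | 5·6 = 30
gcd(3,6,4,5) = 1

Coefficients: [3, 6, 4, 5]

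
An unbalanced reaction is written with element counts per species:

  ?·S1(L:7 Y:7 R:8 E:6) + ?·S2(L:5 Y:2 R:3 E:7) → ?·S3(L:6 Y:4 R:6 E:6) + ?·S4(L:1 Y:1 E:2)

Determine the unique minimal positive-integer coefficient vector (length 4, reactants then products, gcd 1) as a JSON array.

L: 3·7+4·5 = 41 | 6·6+5·1 = 41
Y: 3·7+4·2 = 29 | 6·4+5·1 = 29
R: 3·8+4·3 = 36 | 6·6+5·0 = 36
E: 3·6+4·7 = 46 | 6·6+5·2 = 46
gcd(3,4,6,5) = 1

Coefficients: [3, 4, 6, 5]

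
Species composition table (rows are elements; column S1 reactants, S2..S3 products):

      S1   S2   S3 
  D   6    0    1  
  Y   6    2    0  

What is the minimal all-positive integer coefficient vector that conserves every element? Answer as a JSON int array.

D: 1·6 = 6 | 3·0+6·1 = 6
Y: 1·6 = 6 | 3·2+6·0 = 6
gcd(1,3,6) = 1

Coefficients: [1, 3, 6]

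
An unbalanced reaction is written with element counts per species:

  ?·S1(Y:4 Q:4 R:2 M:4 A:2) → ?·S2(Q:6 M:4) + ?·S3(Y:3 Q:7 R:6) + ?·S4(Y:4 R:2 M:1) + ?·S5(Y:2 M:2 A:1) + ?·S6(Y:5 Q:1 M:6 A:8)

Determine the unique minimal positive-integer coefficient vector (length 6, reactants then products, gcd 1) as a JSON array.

Coefficients: [5, 2, 1, 2, 2, 1]

Y: 5·4 = 20 | 2·0+1·3+2·4+2·2+1·5 = 20
Q: 5·4 = 20 | 2·6+1·7+2·0+2·0+1·1 = 20
R: 5·2 = 10 | 2·0+1·6+2·2+2·0+1·0 = 10
M: 5·4 = 20 | 2·4+1·0+2·1+2·2+1·6 = 20
A: 5·2 = 10 | 2·0+1·0+2·0+2·1+1·8 = 10
gcd(5,2,1,2,2,1) = 1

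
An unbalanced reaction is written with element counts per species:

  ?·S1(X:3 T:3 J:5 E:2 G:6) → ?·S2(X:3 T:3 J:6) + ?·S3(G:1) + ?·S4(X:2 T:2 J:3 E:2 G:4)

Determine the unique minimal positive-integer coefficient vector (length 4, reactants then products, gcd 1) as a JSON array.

X: 3·3 = 9 | 1·3+6·0+3·2 = 9
T: 3·3 = 9 | 1·3+6·0+3·2 = 9
J: 3·5 = 15 | 1·6+6·0+3·3 = 15
E: 3·2 = 6 | 1·0+6·0+3·2 = 6
G: 3·6 = 18 | 1·0+6·1+3·4 = 18
gcd(3,1,6,3) = 1

Coefficients: [3, 1, 6, 3]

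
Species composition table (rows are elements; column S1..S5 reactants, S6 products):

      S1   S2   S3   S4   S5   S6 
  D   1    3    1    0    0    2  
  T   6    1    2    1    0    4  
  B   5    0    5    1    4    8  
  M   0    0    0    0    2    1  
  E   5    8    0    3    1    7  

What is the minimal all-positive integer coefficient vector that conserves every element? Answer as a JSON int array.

D: 1·1+2·3+5·1+6·0+3·0 = 12 | 6·2 = 12
T: 1·6+2·1+5·2+6·1+3·0 = 24 | 6·4 = 24
B: 1·5+2·0+5·5+6·1+3·4 = 48 | 6·8 = 48
M: 1·0+2·0+5·0+6·0+3·2 = 6 | 6·1 = 6
E: 1·5+2·8+5·0+6·3+3·1 = 42 | 6·7 = 42
gcd(1,2,5,6,3,6) = 1

Coefficients: [1, 2, 5, 6, 3, 6]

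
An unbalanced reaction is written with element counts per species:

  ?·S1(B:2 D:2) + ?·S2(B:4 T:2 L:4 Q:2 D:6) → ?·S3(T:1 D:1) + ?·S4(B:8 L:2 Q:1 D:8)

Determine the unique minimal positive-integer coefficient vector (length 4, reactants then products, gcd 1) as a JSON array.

Coefficients: [6, 1, 2, 2]

B: 6·2+1·4 = 16 | 2·0+2·8 = 16
T: 6·0+1·2 = 2 | 2·1+2·0 = 2
L: 6·0+1·4 = 4 | 2·0+2·2 = 4
Q: 6·0+1·2 = 2 | 2·0+2·1 = 2
D: 6·2+1·6 = 18 | 2·1+2·8 = 18
gcd(6,1,2,2) = 1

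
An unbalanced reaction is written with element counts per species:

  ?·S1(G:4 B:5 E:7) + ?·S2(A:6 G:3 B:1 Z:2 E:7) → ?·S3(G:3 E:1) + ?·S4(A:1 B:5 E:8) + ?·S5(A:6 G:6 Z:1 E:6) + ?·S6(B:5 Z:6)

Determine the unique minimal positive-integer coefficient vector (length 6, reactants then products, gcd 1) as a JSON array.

A: 6·0+5·6 = 30 | 5·0+6·1+4·6+1·0 = 30
G: 6·4+5·3 = 39 | 5·3+6·0+4·6+1·0 = 39
B: 6·5+5·1 = 35 | 5·0+6·5+4·0+1·5 = 35
Z: 6·0+5·2 = 10 | 5·0+6·0+4·1+1·6 = 10
E: 6·7+5·7 = 77 | 5·1+6·8+4·6+1·0 = 77
gcd(6,5,5,6,4,1) = 1

Coefficients: [6, 5, 5, 6, 4, 1]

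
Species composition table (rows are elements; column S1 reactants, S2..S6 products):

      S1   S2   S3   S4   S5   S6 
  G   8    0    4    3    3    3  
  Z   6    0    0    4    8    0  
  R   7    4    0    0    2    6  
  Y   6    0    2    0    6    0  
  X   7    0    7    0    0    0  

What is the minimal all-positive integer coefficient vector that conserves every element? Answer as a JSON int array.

Coefficients: [6, 4, 6, 1, 4, 3]

G: 6·8 = 48 | 4·0+6·4+1·3+4·3+3·3 = 48
Z: 6·6 = 36 | 4·0+6·0+1·4+4·8+3·0 = 36
R: 6·7 = 42 | 4·4+6·0+1·0+4·2+3·6 = 42
Y: 6·6 = 36 | 4·0+6·2+1·0+4·6+3·0 = 36
X: 6·7 = 42 | 4·0+6·7+1·0+4·0+3·0 = 42
gcd(6,4,6,1,4,3) = 1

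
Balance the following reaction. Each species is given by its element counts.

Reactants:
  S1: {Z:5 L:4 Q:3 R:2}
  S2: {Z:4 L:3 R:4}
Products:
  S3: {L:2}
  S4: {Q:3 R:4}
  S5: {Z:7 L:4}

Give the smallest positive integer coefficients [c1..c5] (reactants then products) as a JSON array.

Coefficients: [4, 2, 3, 4, 4]

Z: 4·5+2·4 = 28 | 3·0+4·0+4·7 = 28
L: 4·4+2·3 = 22 | 3·2+4·0+4·4 = 22
Q: 4·3+2·0 = 12 | 3·0+4·3+4·0 = 12
R: 4·2+2·4 = 16 | 3·0+4·4+4·0 = 16
gcd(4,2,3,4,4) = 1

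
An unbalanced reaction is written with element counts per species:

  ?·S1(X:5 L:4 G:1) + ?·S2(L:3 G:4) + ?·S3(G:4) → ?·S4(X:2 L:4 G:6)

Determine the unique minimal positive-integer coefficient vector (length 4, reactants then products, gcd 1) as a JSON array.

Coefficients: [2, 4, 3, 5]

X: 2·5+4·0+3·0 = 10 | 5·2 = 10
L: 2·4+4·3+3·0 = 20 | 5·4 = 20
G: 2·1+4·4+3·4 = 30 | 5·6 = 30
gcd(2,4,3,5) = 1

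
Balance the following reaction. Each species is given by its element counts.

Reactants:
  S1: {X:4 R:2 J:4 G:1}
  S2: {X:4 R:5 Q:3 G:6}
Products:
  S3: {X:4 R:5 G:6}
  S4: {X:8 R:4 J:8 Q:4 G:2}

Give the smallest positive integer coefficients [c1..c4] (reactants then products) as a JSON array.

X: 6·4+4·4 = 40 | 4·4+3·8 = 40
R: 6·2+4·5 = 32 | 4·5+3·4 = 32
J: 6·4+4·0 = 24 | 4·0+3·8 = 24
Q: 6·0+4·3 = 12 | 4·0+3·4 = 12
G: 6·1+4·6 = 30 | 4·6+3·2 = 30
gcd(6,4,4,3) = 1

Coefficients: [6, 4, 4, 3]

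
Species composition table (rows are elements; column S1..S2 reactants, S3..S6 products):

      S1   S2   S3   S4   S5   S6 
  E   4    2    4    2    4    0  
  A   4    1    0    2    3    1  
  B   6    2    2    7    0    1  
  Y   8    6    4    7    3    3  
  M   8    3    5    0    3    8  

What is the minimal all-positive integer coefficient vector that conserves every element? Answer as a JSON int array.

E: 6·4+3·2 = 30 | 1·4+5·2+4·4+5·0 = 30
A: 6·4+3·1 = 27 | 1·0+5·2+4·3+5·1 = 27
B: 6·6+3·2 = 42 | 1·2+5·7+4·0+5·1 = 42
Y: 6·8+3·6 = 66 | 1·4+5·7+4·3+5·3 = 66
M: 6·8+3·3 = 57 | 1·5+5·0+4·3+5·8 = 57
gcd(6,3,1,5,4,5) = 1

Coefficients: [6, 3, 1, 5, 4, 5]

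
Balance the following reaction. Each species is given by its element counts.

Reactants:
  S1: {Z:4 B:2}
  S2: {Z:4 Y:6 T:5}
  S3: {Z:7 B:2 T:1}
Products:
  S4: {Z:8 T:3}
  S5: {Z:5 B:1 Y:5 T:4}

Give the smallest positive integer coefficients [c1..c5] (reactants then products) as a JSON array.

Z: 1·4+5·4+2·7 = 38 | 1·8+6·5 = 38
B: 1·2+5·0+2·2 = 6 | 1·0+6·1 = 6
Y: 1·0+5·6+2·0 = 30 | 1·0+6·5 = 30
T: 1·0+5·5+2·1 = 27 | 1·3+6·4 = 27
gcd(1,5,2,1,6) = 1

Coefficients: [1, 5, 2, 1, 6]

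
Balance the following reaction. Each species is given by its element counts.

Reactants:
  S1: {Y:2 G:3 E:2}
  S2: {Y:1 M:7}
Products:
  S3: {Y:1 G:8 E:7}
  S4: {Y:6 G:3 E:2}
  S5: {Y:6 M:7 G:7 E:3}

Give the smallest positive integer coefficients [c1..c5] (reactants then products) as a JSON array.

Coefficients: [6, 1, 1, 1, 1]

Y: 6·2+1·1 = 13 | 1·1+1·6+1·6 = 13
M: 6·0+1·7 = 7 | 1·0+1·0+1·7 = 7
G: 6·3+1·0 = 18 | 1·8+1·3+1·7 = 18
E: 6·2+1·0 = 12 | 1·7+1·2+1·3 = 12
gcd(6,1,1,1,1) = 1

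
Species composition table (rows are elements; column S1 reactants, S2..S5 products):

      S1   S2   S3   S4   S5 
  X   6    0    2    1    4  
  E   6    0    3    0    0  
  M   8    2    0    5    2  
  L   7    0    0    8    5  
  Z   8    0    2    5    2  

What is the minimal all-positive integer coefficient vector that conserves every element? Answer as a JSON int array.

Coefficients: [3, 6, 6, 2, 1]

X: 3·6 = 18 | 6·0+6·2+2·1+1·4 = 18
E: 3·6 = 18 | 6·0+6·3+2·0+1·0 = 18
M: 3·8 = 24 | 6·2+6·0+2·5+1·2 = 24
L: 3·7 = 21 | 6·0+6·0+2·8+1·5 = 21
Z: 3·8 = 24 | 6·0+6·2+2·5+1·2 = 24
gcd(3,6,6,2,1) = 1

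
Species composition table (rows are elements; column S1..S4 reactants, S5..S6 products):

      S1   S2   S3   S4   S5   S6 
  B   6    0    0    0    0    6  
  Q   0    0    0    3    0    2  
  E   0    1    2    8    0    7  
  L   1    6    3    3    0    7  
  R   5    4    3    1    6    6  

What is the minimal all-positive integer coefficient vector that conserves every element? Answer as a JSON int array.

B: 6·6+2·0+4·0+4·0 = 36 | 3·0+6·6 = 36
Q: 6·0+2·0+4·0+4·3 = 12 | 3·0+6·2 = 12
E: 6·0+2·1+4·2+4·8 = 42 | 3·0+6·7 = 42
L: 6·1+2·6+4·3+4·3 = 42 | 3·0+6·7 = 42
R: 6·5+2·4+4·3+4·1 = 54 | 3·6+6·6 = 54
gcd(6,2,4,4,3,6) = 1

Coefficients: [6, 2, 4, 4, 3, 6]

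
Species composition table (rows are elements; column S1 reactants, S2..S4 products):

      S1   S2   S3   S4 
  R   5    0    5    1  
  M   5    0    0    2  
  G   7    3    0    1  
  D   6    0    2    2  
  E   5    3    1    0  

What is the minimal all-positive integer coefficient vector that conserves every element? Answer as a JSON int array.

R: 2·5 = 10 | 3·0+1·5+5·1 = 10
M: 2·5 = 10 | 3·0+1·0+5·2 = 10
G: 2·7 = 14 | 3·3+1·0+5·1 = 14
D: 2·6 = 12 | 3·0+1·2+5·2 = 12
E: 2·5 = 10 | 3·3+1·1+5·0 = 10
gcd(2,3,1,5) = 1

Coefficients: [2, 3, 1, 5]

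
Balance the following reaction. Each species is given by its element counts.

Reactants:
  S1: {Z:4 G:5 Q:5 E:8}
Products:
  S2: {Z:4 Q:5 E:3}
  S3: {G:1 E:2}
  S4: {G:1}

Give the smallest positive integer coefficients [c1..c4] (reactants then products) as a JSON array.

Z: 2·4 = 8 | 2·4+5·0+5·0 = 8
G: 2·5 = 10 | 2·0+5·1+5·1 = 10
Q: 2·5 = 10 | 2·5+5·0+5·0 = 10
E: 2·8 = 16 | 2·3+5·2+5·0 = 16
gcd(2,2,5,5) = 1

Coefficients: [2, 2, 5, 5]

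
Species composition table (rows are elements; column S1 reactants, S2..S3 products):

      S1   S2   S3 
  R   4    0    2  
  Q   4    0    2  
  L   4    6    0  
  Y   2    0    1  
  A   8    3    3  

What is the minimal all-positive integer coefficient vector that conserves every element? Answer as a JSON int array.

Coefficients: [3, 2, 6]

R: 3·4 = 12 | 2·0+6·2 = 12
Q: 3·4 = 12 | 2·0+6·2 = 12
L: 3·4 = 12 | 2·6+6·0 = 12
Y: 3·2 = 6 | 2·0+6·1 = 6
A: 3·8 = 24 | 2·3+6·3 = 24
gcd(3,2,6) = 1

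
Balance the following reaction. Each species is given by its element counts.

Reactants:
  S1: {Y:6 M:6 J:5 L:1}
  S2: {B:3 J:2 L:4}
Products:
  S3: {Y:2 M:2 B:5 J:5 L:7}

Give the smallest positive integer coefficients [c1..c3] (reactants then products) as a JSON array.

Y: 1·6+5·0 = 6 | 3·2 = 6
M: 1·6+5·0 = 6 | 3·2 = 6
B: 1·0+5·3 = 15 | 3·5 = 15
J: 1·5+5·2 = 15 | 3·5 = 15
L: 1·1+5·4 = 21 | 3·7 = 21
gcd(1,5,3) = 1

Coefficients: [1, 5, 3]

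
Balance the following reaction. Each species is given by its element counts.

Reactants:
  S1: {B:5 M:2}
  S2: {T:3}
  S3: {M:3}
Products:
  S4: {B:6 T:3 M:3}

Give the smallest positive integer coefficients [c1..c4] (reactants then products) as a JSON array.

B: 6·5+5·0+1·0 = 30 | 5·6 = 30
T: 6·0+5·3+1·0 = 15 | 5·3 = 15
M: 6·2+5·0+1·3 = 15 | 5·3 = 15
gcd(6,5,1,5) = 1

Coefficients: [6, 5, 1, 5]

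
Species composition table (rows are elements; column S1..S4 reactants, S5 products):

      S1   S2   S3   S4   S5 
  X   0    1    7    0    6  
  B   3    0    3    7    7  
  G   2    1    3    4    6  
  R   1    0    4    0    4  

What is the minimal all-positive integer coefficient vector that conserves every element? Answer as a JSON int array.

X: 4·0+3·1+3·7+1·0 = 24 | 4·6 = 24
B: 4·3+3·0+3·3+1·7 = 28 | 4·7 = 28
G: 4·2+3·1+3·3+1·4 = 24 | 4·6 = 24
R: 4·1+3·0+3·4+1·0 = 16 | 4·4 = 16
gcd(4,3,3,1,4) = 1

Coefficients: [4, 3, 3, 1, 4]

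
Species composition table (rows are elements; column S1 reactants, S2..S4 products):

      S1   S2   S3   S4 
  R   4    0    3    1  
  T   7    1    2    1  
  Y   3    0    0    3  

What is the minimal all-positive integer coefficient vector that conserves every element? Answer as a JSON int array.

Coefficients: [1, 4, 1, 1]

R: 1·4 = 4 | 4·0+1·3+1·1 = 4
T: 1·7 = 7 | 4·1+1·2+1·1 = 7
Y: 1·3 = 3 | 4·0+1·0+1·3 = 3
gcd(1,4,1,1) = 1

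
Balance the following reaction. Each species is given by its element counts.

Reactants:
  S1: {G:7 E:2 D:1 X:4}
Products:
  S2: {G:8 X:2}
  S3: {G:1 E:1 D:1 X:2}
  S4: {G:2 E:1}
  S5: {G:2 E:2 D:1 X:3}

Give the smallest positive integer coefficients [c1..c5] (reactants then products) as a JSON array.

G: 5·7 = 35 | 3·8+1·1+1·2+4·2 = 35
E: 5·2 = 10 | 3·0+1·1+1·1+4·2 = 10
D: 5·1 = 5 | 3·0+1·1+1·0+4·1 = 5
X: 5·4 = 20 | 3·2+1·2+1·0+4·3 = 20
gcd(5,3,1,1,4) = 1

Coefficients: [5, 3, 1, 1, 4]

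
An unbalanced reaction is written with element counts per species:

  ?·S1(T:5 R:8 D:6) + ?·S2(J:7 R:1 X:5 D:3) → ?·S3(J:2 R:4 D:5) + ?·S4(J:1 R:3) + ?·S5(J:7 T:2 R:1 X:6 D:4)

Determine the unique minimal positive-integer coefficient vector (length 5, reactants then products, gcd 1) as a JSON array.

Coefficients: [2, 6, 2, 3, 5]

J: 2·0+6·7 = 42 | 2·2+3·1+5·7 = 42
T: 2·5+6·0 = 10 | 2·0+3·0+5·2 = 10
R: 2·8+6·1 = 22 | 2·4+3·3+5·1 = 22
X: 2·0+6·5 = 30 | 2·0+3·0+5·6 = 30
D: 2·6+6·3 = 30 | 2·5+3·0+5·4 = 30
gcd(2,6,2,3,5) = 1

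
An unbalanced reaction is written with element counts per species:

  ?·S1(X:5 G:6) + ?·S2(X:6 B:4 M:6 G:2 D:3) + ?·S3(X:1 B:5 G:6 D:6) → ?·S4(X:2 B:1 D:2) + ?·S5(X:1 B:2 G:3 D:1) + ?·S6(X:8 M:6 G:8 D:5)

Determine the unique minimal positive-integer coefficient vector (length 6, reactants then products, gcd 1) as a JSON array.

Coefficients: [2, 1, 2, 2, 6, 1]

X: 2·5+1·6+2·1 = 18 | 2·2+6·1+1·8 = 18
B: 2·0+1·4+2·5 = 14 | 2·1+6·2+1·0 = 14
M: 2·0+1·6+2·0 = 6 | 2·0+6·0+1·6 = 6
G: 2·6+1·2+2·6 = 26 | 2·0+6·3+1·8 = 26
D: 2·0+1·3+2·6 = 15 | 2·2+6·1+1·5 = 15
gcd(2,1,2,2,6,1) = 1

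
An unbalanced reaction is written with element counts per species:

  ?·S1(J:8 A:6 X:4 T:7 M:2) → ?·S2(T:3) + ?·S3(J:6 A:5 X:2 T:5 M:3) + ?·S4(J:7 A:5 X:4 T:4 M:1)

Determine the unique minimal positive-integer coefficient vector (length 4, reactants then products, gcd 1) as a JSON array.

Coefficients: [5, 3, 2, 4]

J: 5·8 = 40 | 3·0+2·6+4·7 = 40
A: 5·6 = 30 | 3·0+2·5+4·5 = 30
X: 5·4 = 20 | 3·0+2·2+4·4 = 20
T: 5·7 = 35 | 3·3+2·5+4·4 = 35
M: 5·2 = 10 | 3·0+2·3+4·1 = 10
gcd(5,3,2,4) = 1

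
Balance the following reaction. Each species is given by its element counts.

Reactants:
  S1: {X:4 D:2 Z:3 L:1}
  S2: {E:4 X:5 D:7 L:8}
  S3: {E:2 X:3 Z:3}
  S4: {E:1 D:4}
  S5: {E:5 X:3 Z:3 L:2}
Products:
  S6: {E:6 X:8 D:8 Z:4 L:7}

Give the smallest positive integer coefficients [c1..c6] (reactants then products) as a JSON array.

E: 4·0+4·4+1·2+3·1+3·5 = 36 | 6·6 = 36
X: 4·4+4·5+1·3+3·0+3·3 = 48 | 6·8 = 48
D: 4·2+4·7+1·0+3·4+3·0 = 48 | 6·8 = 48
Z: 4·3+4·0+1·3+3·0+3·3 = 24 | 6·4 = 24
L: 4·1+4·8+1·0+3·0+3·2 = 42 | 6·7 = 42
gcd(4,4,1,3,3,6) = 1

Coefficients: [4, 4, 1, 3, 3, 6]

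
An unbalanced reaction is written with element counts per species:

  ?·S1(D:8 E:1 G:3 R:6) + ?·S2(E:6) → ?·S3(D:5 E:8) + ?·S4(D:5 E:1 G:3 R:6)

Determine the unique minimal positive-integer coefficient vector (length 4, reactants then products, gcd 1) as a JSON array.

Coefficients: [5, 4, 3, 5]

D: 5·8+4·0 = 40 | 3·5+5·5 = 40
E: 5·1+4·6 = 29 | 3·8+5·1 = 29
G: 5·3+4·0 = 15 | 3·0+5·3 = 15
R: 5·6+4·0 = 30 | 3·0+5·6 = 30
gcd(5,4,3,5) = 1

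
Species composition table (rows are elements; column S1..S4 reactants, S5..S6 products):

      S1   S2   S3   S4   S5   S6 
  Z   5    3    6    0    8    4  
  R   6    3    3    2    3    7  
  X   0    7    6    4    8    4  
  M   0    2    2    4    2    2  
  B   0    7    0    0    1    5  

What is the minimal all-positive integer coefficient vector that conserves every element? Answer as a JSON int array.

Z: 4·5+4·3+2·6+1·0 = 44 | 3·8+5·4 = 44
R: 4·6+4·3+2·3+1·2 = 44 | 3·3+5·7 = 44
X: 4·0+4·7+2·6+1·4 = 44 | 3·8+5·4 = 44
M: 4·0+4·2+2·2+1·4 = 16 | 3·2+5·2 = 16
B: 4·0+4·7+2·0+1·0 = 28 | 3·1+5·5 = 28
gcd(4,4,2,1,3,5) = 1

Coefficients: [4, 4, 2, 1, 3, 5]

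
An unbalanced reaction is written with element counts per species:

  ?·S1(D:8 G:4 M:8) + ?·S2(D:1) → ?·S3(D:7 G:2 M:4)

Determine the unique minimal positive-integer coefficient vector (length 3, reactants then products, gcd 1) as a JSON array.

Coefficients: [1, 6, 2]

D: 1·8+6·1 = 14 | 2·7 = 14
G: 1·4+6·0 = 4 | 2·2 = 4
M: 1·8+6·0 = 8 | 2·4 = 8
gcd(1,6,2) = 1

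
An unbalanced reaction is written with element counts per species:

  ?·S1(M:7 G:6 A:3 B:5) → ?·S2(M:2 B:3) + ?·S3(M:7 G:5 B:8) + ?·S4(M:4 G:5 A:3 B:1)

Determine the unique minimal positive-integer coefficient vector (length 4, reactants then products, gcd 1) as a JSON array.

M: 5·7 = 35 | 4·2+1·7+5·4 = 35
G: 5·6 = 30 | 4·0+1·5+5·5 = 30
A: 5·3 = 15 | 4·0+1·0+5·3 = 15
B: 5·5 = 25 | 4·3+1·8+5·1 = 25
gcd(5,4,1,5) = 1

Coefficients: [5, 4, 1, 5]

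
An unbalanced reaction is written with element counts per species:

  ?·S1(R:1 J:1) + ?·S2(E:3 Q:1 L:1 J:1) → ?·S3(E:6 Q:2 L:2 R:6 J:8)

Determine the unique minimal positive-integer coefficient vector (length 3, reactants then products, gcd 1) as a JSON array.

E: 6·0+2·3 = 6 | 1·6 = 6
Q: 6·0+2·1 = 2 | 1·2 = 2
L: 6·0+2·1 = 2 | 1·2 = 2
R: 6·1+2·0 = 6 | 1·6 = 6
J: 6·1+2·1 = 8 | 1·8 = 8
gcd(6,2,1) = 1

Coefficients: [6, 2, 1]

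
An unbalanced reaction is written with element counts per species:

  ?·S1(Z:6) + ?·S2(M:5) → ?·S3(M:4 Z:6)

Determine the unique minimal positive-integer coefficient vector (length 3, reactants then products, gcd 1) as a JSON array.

M: 5·0+4·5 = 20 | 5·4 = 20
Z: 5·6+4·0 = 30 | 5·6 = 30
gcd(5,4,5) = 1

Coefficients: [5, 4, 5]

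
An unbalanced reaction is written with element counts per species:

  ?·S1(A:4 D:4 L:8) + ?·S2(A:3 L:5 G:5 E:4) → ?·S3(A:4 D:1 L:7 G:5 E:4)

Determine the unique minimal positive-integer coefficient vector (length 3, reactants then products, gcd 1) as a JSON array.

Coefficients: [1, 4, 4]

A: 1·4+4·3 = 16 | 4·4 = 16
D: 1·4+4·0 = 4 | 4·1 = 4
L: 1·8+4·5 = 28 | 4·7 = 28
G: 1·0+4·5 = 20 | 4·5 = 20
E: 1·0+4·4 = 16 | 4·4 = 16
gcd(1,4,4) = 1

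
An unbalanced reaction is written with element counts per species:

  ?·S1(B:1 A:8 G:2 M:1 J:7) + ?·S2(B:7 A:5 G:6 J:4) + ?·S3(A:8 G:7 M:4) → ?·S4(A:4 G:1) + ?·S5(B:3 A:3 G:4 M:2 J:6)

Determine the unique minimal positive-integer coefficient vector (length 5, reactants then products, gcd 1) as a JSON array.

Coefficients: [2, 1, 1, 5, 3]

B: 2·1+1·7+1·0 = 9 | 5·0+3·3 = 9
A: 2·8+1·5+1·8 = 29 | 5·4+3·3 = 29
G: 2·2+1·6+1·7 = 17 | 5·1+3·4 = 17
M: 2·1+1·0+1·4 = 6 | 5·0+3·2 = 6
J: 2·7+1·4+1·0 = 18 | 5·0+3·6 = 18
gcd(2,1,1,5,3) = 1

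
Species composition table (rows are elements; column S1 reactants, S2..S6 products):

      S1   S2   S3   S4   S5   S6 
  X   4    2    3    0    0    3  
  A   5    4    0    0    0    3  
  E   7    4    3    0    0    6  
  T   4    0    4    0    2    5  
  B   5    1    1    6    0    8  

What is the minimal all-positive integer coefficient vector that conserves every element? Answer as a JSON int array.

Coefficients: [6, 6, 2, 1, 3, 2]

X: 6·4 = 24 | 6·2+2·3+1·0+3·0+2·3 = 24
A: 6·5 = 30 | 6·4+2·0+1·0+3·0+2·3 = 30
E: 6·7 = 42 | 6·4+2·3+1·0+3·0+2·6 = 42
T: 6·4 = 24 | 6·0+2·4+1·0+3·2+2·5 = 24
B: 6·5 = 30 | 6·1+2·1+1·6+3·0+2·8 = 30
gcd(6,6,2,1,3,2) = 1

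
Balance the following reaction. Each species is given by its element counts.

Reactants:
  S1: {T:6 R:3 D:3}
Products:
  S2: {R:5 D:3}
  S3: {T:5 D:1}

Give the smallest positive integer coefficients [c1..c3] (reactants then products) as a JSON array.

T: 5·6 = 30 | 3·0+6·5 = 30
R: 5·3 = 15 | 3·5+6·0 = 15
D: 5·3 = 15 | 3·3+6·1 = 15
gcd(5,3,6) = 1

Coefficients: [5, 3, 6]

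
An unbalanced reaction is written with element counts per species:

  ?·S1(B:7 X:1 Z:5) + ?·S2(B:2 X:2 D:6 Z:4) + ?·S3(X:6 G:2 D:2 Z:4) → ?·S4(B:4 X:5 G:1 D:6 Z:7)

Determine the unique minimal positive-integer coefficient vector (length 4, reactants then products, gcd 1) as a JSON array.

Coefficients: [2, 5, 3, 6]

B: 2·7+5·2+3·0 = 24 | 6·4 = 24
X: 2·1+5·2+3·6 = 30 | 6·5 = 30
G: 2·0+5·0+3·2 = 6 | 6·1 = 6
D: 2·0+5·6+3·2 = 36 | 6·6 = 36
Z: 2·5+5·4+3·4 = 42 | 6·7 = 42
gcd(2,5,3,6) = 1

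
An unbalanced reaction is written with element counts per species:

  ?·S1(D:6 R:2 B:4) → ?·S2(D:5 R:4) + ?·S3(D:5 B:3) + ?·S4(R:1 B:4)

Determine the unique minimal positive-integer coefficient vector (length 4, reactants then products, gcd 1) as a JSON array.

D: 5·6 = 30 | 2·5+4·5+2·0 = 30
R: 5·2 = 10 | 2·4+4·0+2·1 = 10
B: 5·4 = 20 | 2·0+4·3+2·4 = 20
gcd(5,2,4,2) = 1

Coefficients: [5, 2, 4, 2]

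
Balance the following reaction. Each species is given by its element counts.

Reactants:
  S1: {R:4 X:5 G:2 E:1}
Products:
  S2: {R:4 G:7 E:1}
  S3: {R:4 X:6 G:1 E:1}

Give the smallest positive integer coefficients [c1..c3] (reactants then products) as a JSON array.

Coefficients: [6, 1, 5]

R: 6·4 = 24 | 1·4+5·4 = 24
X: 6·5 = 30 | 1·0+5·6 = 30
G: 6·2 = 12 | 1·7+5·1 = 12
E: 6·1 = 6 | 1·1+5·1 = 6
gcd(6,1,5) = 1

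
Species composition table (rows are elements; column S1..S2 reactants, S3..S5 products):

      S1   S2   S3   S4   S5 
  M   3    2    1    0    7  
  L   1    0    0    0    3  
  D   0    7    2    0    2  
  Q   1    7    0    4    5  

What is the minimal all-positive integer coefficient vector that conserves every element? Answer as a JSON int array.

Coefficients: [3, 2, 6, 3, 1]

M: 3·3+2·2 = 13 | 6·1+3·0+1·7 = 13
L: 3·1+2·0 = 3 | 6·0+3·0+1·3 = 3
D: 3·0+2·7 = 14 | 6·2+3·0+1·2 = 14
Q: 3·1+2·7 = 17 | 6·0+3·4+1·5 = 17
gcd(3,2,6,3,1) = 1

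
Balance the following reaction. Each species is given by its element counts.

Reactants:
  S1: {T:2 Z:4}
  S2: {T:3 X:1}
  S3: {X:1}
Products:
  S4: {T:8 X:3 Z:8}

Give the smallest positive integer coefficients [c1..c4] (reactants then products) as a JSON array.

Coefficients: [6, 4, 5, 3]

T: 6·2+4·3+5·0 = 24 | 3·8 = 24
X: 6·0+4·1+5·1 = 9 | 3·3 = 9
Z: 6·4+4·0+5·0 = 24 | 3·8 = 24
gcd(6,4,5,3) = 1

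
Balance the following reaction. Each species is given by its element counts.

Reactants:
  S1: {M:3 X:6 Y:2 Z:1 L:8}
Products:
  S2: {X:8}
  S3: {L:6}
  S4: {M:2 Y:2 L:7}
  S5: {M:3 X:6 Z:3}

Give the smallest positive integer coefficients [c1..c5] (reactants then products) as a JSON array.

Coefficients: [6, 3, 1, 6, 2]

M: 6·3 = 18 | 3·0+1·0+6·2+2·3 = 18
X: 6·6 = 36 | 3·8+1·0+6·0+2·6 = 36
Y: 6·2 = 12 | 3·0+1·0+6·2+2·0 = 12
Z: 6·1 = 6 | 3·0+1·0+6·0+2·3 = 6
L: 6·8 = 48 | 3·0+1·6+6·7+2·0 = 48
gcd(6,3,1,6,2) = 1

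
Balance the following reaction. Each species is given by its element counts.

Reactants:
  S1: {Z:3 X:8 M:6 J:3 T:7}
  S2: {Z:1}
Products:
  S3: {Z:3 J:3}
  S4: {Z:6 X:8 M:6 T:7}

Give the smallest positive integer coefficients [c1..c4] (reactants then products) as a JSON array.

Z: 1·3+6·1 = 9 | 1·3+1·6 = 9
X: 1·8+6·0 = 8 | 1·0+1·8 = 8
M: 1·6+6·0 = 6 | 1·0+1·6 = 6
J: 1·3+6·0 = 3 | 1·3+1·0 = 3
T: 1·7+6·0 = 7 | 1·0+1·7 = 7
gcd(1,6,1,1) = 1

Coefficients: [1, 6, 1, 1]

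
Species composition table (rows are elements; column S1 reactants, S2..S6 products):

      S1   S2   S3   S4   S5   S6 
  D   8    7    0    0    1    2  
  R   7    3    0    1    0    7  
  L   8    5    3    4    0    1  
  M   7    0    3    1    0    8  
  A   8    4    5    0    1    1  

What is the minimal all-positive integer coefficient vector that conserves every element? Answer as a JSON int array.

D: 5·8 = 40 | 4·7+3·0+2·0+6·1+3·2 = 40
R: 5·7 = 35 | 4·3+3·0+2·1+6·0+3·7 = 35
L: 5·8 = 40 | 4·5+3·3+2·4+6·0+3·1 = 40
M: 5·7 = 35 | 4·0+3·3+2·1+6·0+3·8 = 35
A: 5·8 = 40 | 4·4+3·5+2·0+6·1+3·1 = 40
gcd(5,4,3,2,6,3) = 1

Coefficients: [5, 4, 3, 2, 6, 3]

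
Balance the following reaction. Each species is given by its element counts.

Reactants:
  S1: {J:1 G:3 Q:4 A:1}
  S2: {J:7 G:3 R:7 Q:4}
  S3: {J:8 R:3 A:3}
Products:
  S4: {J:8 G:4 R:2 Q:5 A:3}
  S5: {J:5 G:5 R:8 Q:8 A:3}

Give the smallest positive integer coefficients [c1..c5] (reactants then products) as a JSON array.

Coefficients: [6, 1, 3, 4, 1]

J: 6·1+1·7+3·8 = 37 | 4·8+1·5 = 37
G: 6·3+1·3+3·0 = 21 | 4·4+1·5 = 21
R: 6·0+1·7+3·3 = 16 | 4·2+1·8 = 16
Q: 6·4+1·4+3·0 = 28 | 4·5+1·8 = 28
A: 6·1+1·0+3·3 = 15 | 4·3+1·3 = 15
gcd(6,1,3,4,1) = 1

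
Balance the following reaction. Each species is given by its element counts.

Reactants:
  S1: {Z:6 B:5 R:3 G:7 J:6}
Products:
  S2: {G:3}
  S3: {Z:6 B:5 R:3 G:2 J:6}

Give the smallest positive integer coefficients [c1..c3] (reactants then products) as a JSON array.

Z: 3·6 = 18 | 5·0+3·6 = 18
B: 3·5 = 15 | 5·0+3·5 = 15
R: 3·3 = 9 | 5·0+3·3 = 9
G: 3·7 = 21 | 5·3+3·2 = 21
J: 3·6 = 18 | 5·0+3·6 = 18
gcd(3,5,3) = 1

Coefficients: [3, 5, 3]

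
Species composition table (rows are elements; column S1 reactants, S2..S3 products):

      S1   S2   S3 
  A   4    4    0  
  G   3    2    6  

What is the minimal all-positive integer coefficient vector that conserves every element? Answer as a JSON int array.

A: 6·4 = 24 | 6·4+1·0 = 24
G: 6·3 = 18 | 6·2+1·6 = 18
gcd(6,6,1) = 1

Coefficients: [6, 6, 1]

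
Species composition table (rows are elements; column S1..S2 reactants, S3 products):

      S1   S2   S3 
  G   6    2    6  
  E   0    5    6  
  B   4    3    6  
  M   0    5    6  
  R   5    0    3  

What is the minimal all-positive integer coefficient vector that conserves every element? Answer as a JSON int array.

G: 3·6+6·2 = 30 | 5·6 = 30
E: 3·0+6·5 = 30 | 5·6 = 30
B: 3·4+6·3 = 30 | 5·6 = 30
M: 3·0+6·5 = 30 | 5·6 = 30
R: 3·5+6·0 = 15 | 5·3 = 15
gcd(3,6,5) = 1

Coefficients: [3, 6, 5]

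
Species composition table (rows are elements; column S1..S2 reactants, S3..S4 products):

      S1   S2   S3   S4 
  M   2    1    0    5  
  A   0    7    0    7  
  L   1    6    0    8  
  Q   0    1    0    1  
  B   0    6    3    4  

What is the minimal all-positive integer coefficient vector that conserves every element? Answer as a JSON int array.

M: 6·2+3·1 = 15 | 2·0+3·5 = 15
A: 6·0+3·7 = 21 | 2·0+3·7 = 21
L: 6·1+3·6 = 24 | 2·0+3·8 = 24
Q: 6·0+3·1 = 3 | 2·0+3·1 = 3
B: 6·0+3·6 = 18 | 2·3+3·4 = 18
gcd(6,3,2,3) = 1

Coefficients: [6, 3, 2, 3]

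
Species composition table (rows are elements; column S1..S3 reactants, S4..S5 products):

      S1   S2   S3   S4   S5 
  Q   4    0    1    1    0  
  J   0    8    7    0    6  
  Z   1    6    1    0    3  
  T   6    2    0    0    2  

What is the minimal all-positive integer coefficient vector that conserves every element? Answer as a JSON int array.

Q: 1·4+2·0+2·1 = 6 | 6·1+5·0 = 6
J: 1·0+2·8+2·7 = 30 | 6·0+5·6 = 30
Z: 1·1+2·6+2·1 = 15 | 6·0+5·3 = 15
T: 1·6+2·2+2·0 = 10 | 6·0+5·2 = 10
gcd(1,2,2,6,5) = 1

Coefficients: [1, 2, 2, 6, 5]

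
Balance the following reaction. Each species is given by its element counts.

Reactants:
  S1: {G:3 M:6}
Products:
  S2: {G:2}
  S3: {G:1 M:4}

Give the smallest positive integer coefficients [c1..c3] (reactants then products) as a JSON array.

Coefficients: [4, 3, 6]

G: 4·3 = 12 | 3·2+6·1 = 12
M: 4·6 = 24 | 3·0+6·4 = 24
gcd(4,3,6) = 1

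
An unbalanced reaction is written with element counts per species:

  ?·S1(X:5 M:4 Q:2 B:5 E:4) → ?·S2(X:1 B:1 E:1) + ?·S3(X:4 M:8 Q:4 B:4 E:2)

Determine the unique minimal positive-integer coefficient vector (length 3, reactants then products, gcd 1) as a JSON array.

Coefficients: [2, 6, 1]

X: 2·5 = 10 | 6·1+1·4 = 10
M: 2·4 = 8 | 6·0+1·8 = 8
Q: 2·2 = 4 | 6·0+1·4 = 4
B: 2·5 = 10 | 6·1+1·4 = 10
E: 2·4 = 8 | 6·1+1·2 = 8
gcd(2,6,1) = 1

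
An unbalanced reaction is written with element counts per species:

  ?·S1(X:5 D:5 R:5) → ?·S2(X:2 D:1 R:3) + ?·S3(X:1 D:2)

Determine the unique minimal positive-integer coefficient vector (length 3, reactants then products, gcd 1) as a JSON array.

X: 3·5 = 15 | 5·2+5·1 = 15
D: 3·5 = 15 | 5·1+5·2 = 15
R: 3·5 = 15 | 5·3+5·0 = 15
gcd(3,5,5) = 1

Coefficients: [3, 5, 5]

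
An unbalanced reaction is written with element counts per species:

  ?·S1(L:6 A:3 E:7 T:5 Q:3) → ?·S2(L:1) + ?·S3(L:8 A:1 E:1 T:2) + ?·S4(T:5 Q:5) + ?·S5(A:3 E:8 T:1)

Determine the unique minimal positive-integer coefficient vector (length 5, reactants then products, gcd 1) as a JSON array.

Coefficients: [5, 6, 3, 3, 4]

L: 5·6 = 30 | 6·1+3·8+3·0+4·0 = 30
A: 5·3 = 15 | 6·0+3·1+3·0+4·3 = 15
E: 5·7 = 35 | 6·0+3·1+3·0+4·8 = 35
T: 5·5 = 25 | 6·0+3·2+3·5+4·1 = 25
Q: 5·3 = 15 | 6·0+3·0+3·5+4·0 = 15
gcd(5,6,3,3,4) = 1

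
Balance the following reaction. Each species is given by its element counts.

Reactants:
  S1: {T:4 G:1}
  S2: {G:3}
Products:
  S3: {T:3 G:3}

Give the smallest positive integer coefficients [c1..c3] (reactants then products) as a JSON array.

T: 3·4+3·0 = 12 | 4·3 = 12
G: 3·1+3·3 = 12 | 4·3 = 12
gcd(3,3,4) = 1

Coefficients: [3, 3, 4]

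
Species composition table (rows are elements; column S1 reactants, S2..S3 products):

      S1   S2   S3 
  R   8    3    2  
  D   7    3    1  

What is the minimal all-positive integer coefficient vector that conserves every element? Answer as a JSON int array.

Coefficients: [1, 2, 1]

R: 1·8 = 8 | 2·3+1·2 = 8
D: 1·7 = 7 | 2·3+1·1 = 7
gcd(1,2,1) = 1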